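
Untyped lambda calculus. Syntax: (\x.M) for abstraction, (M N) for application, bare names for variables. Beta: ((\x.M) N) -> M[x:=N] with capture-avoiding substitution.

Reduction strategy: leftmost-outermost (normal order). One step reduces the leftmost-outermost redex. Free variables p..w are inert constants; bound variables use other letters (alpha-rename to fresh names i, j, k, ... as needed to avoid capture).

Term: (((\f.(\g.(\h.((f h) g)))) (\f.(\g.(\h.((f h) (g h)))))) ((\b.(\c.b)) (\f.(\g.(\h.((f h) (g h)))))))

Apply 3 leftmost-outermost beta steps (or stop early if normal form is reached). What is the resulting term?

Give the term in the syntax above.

Answer: (\h.((\g.(\i.((h i) (g i)))) ((\b.(\c.b)) (\f.(\g.(\h.((f h) (g h))))))))

Derivation:
Step 0: (((\f.(\g.(\h.((f h) g)))) (\f.(\g.(\h.((f h) (g h)))))) ((\b.(\c.b)) (\f.(\g.(\h.((f h) (g h)))))))
Step 1: ((\g.(\h.(((\f.(\g.(\h.((f h) (g h))))) h) g))) ((\b.(\c.b)) (\f.(\g.(\h.((f h) (g h)))))))
Step 2: (\h.(((\f.(\g.(\h.((f h) (g h))))) h) ((\b.(\c.b)) (\f.(\g.(\h.((f h) (g h))))))))
Step 3: (\h.((\g.(\i.((h i) (g i)))) ((\b.(\c.b)) (\f.(\g.(\h.((f h) (g h))))))))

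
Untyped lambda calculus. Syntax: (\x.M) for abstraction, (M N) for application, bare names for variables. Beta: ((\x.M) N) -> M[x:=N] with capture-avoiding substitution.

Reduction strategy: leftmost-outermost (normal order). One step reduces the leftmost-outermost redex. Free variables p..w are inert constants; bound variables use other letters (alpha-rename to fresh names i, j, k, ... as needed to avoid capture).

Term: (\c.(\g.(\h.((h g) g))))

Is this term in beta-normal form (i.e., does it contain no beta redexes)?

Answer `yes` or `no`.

Term: (\c.(\g.(\h.((h g) g))))
No beta redexes found.

Answer: yes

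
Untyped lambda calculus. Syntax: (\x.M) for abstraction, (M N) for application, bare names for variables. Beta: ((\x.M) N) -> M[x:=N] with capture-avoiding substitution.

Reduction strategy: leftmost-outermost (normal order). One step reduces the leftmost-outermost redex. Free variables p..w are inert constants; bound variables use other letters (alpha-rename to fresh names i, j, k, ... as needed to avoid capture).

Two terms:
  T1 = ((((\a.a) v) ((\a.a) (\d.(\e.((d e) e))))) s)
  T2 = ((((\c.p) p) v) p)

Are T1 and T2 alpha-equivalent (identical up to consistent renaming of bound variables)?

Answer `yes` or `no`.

Answer: no

Derivation:
Term 1: ((((\a.a) v) ((\a.a) (\d.(\e.((d e) e))))) s)
Term 2: ((((\c.p) p) v) p)
Alpha-equivalence: compare structure up to binder renaming.
Result: False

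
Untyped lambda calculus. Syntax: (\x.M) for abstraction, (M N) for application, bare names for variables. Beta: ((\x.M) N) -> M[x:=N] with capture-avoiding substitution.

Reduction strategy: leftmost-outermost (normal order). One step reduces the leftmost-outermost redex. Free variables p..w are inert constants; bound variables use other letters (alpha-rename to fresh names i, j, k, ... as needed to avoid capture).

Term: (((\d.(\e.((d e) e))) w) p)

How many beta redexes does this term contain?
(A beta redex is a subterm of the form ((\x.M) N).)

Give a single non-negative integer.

Answer: 1

Derivation:
Term: (((\d.(\e.((d e) e))) w) p)
  Redex: ((\d.(\e.((d e) e))) w)
Total redexes: 1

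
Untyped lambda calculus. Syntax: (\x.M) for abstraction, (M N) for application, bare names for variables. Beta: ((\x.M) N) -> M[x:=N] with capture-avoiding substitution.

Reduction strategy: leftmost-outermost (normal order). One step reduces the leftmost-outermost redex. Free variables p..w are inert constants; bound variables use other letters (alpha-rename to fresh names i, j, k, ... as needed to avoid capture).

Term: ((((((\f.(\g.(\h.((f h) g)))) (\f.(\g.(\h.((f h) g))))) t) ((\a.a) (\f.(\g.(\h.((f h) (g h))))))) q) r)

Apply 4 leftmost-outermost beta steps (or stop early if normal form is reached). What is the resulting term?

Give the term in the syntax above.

Answer: ((((\g.(\h.((((\a.a) (\f.(\g.(\h.((f h) (g h)))))) h) g))) t) q) r)

Derivation:
Step 0: ((((((\f.(\g.(\h.((f h) g)))) (\f.(\g.(\h.((f h) g))))) t) ((\a.a) (\f.(\g.(\h.((f h) (g h))))))) q) r)
Step 1: (((((\g.(\h.(((\f.(\g.(\h.((f h) g)))) h) g))) t) ((\a.a) (\f.(\g.(\h.((f h) (g h))))))) q) r)
Step 2: ((((\h.(((\f.(\g.(\h.((f h) g)))) h) t)) ((\a.a) (\f.(\g.(\h.((f h) (g h))))))) q) r)
Step 3: (((((\f.(\g.(\h.((f h) g)))) ((\a.a) (\f.(\g.(\h.((f h) (g h))))))) t) q) r)
Step 4: ((((\g.(\h.((((\a.a) (\f.(\g.(\h.((f h) (g h)))))) h) g))) t) q) r)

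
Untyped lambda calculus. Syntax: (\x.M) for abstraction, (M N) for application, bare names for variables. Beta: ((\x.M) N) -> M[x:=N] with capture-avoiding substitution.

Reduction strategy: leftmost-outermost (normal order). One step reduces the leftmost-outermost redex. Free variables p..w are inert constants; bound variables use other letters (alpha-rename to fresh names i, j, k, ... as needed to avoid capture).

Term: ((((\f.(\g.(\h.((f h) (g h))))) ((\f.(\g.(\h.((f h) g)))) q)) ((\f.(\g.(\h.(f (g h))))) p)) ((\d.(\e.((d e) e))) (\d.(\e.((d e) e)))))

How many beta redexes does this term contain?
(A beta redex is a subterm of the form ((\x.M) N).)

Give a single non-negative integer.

Term: ((((\f.(\g.(\h.((f h) (g h))))) ((\f.(\g.(\h.((f h) g)))) q)) ((\f.(\g.(\h.(f (g h))))) p)) ((\d.(\e.((d e) e))) (\d.(\e.((d e) e)))))
  Redex: ((\f.(\g.(\h.((f h) (g h))))) ((\f.(\g.(\h.((f h) g)))) q))
  Redex: ((\f.(\g.(\h.((f h) g)))) q)
  Redex: ((\f.(\g.(\h.(f (g h))))) p)
  Redex: ((\d.(\e.((d e) e))) (\d.(\e.((d e) e))))
Total redexes: 4

Answer: 4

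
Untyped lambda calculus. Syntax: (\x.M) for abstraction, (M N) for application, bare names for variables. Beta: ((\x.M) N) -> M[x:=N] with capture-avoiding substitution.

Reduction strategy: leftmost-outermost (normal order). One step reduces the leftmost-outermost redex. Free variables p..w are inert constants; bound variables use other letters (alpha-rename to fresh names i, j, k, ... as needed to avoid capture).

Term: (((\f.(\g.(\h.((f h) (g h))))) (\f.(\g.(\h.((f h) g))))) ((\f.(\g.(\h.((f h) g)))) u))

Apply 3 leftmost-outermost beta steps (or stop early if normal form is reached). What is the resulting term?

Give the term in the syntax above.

Answer: (\h.((\g.(\i.((h i) g))) (((\f.(\g.(\h.((f h) g)))) u) h)))

Derivation:
Step 0: (((\f.(\g.(\h.((f h) (g h))))) (\f.(\g.(\h.((f h) g))))) ((\f.(\g.(\h.((f h) g)))) u))
Step 1: ((\g.(\h.(((\f.(\g.(\h.((f h) g)))) h) (g h)))) ((\f.(\g.(\h.((f h) g)))) u))
Step 2: (\h.(((\f.(\g.(\h.((f h) g)))) h) (((\f.(\g.(\h.((f h) g)))) u) h)))
Step 3: (\h.((\g.(\i.((h i) g))) (((\f.(\g.(\h.((f h) g)))) u) h)))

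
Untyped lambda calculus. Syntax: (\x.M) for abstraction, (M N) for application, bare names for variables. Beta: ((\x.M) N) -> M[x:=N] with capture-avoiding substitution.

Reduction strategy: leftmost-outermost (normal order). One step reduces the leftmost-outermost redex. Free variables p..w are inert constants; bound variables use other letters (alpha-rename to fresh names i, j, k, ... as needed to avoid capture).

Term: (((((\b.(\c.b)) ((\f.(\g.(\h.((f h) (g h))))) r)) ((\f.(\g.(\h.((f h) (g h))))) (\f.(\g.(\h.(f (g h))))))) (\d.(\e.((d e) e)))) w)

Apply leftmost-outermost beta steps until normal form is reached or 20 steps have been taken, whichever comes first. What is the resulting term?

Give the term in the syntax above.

Answer: ((r w) (\e.((w e) e)))

Derivation:
Step 0: (((((\b.(\c.b)) ((\f.(\g.(\h.((f h) (g h))))) r)) ((\f.(\g.(\h.((f h) (g h))))) (\f.(\g.(\h.(f (g h))))))) (\d.(\e.((d e) e)))) w)
Step 1: ((((\c.((\f.(\g.(\h.((f h) (g h))))) r)) ((\f.(\g.(\h.((f h) (g h))))) (\f.(\g.(\h.(f (g h))))))) (\d.(\e.((d e) e)))) w)
Step 2: ((((\f.(\g.(\h.((f h) (g h))))) r) (\d.(\e.((d e) e)))) w)
Step 3: (((\g.(\h.((r h) (g h)))) (\d.(\e.((d e) e)))) w)
Step 4: ((\h.((r h) ((\d.(\e.((d e) e))) h))) w)
Step 5: ((r w) ((\d.(\e.((d e) e))) w))
Step 6: ((r w) (\e.((w e) e)))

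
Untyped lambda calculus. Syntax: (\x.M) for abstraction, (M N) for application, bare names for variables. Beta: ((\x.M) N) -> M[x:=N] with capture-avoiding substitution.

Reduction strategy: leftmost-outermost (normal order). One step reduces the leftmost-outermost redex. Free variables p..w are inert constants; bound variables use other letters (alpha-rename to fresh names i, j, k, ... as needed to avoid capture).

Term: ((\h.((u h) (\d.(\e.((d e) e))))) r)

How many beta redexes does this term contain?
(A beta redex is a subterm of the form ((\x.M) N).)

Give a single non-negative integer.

Answer: 1

Derivation:
Term: ((\h.((u h) (\d.(\e.((d e) e))))) r)
  Redex: ((\h.((u h) (\d.(\e.((d e) e))))) r)
Total redexes: 1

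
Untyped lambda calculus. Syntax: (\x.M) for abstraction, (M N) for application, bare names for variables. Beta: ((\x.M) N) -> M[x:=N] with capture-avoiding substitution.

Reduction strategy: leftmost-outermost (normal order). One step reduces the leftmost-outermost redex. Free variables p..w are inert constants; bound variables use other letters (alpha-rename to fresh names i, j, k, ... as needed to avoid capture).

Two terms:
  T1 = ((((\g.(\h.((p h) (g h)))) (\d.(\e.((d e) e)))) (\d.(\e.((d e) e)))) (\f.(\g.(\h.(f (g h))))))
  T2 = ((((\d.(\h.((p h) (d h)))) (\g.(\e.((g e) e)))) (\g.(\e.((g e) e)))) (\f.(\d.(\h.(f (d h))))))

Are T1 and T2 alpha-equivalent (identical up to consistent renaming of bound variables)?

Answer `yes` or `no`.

Answer: yes

Derivation:
Term 1: ((((\g.(\h.((p h) (g h)))) (\d.(\e.((d e) e)))) (\d.(\e.((d e) e)))) (\f.(\g.(\h.(f (g h))))))
Term 2: ((((\d.(\h.((p h) (d h)))) (\g.(\e.((g e) e)))) (\g.(\e.((g e) e)))) (\f.(\d.(\h.(f (d h))))))
Alpha-equivalence: compare structure up to binder renaming.
Result: True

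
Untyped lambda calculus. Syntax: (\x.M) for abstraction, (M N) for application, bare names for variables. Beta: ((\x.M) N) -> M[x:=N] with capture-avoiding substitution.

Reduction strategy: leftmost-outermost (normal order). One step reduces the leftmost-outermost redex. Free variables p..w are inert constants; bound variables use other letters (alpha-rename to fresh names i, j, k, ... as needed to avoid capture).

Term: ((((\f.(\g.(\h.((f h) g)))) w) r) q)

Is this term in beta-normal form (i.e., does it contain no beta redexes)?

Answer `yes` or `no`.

Term: ((((\f.(\g.(\h.((f h) g)))) w) r) q)
Found 1 beta redex(es).

Answer: no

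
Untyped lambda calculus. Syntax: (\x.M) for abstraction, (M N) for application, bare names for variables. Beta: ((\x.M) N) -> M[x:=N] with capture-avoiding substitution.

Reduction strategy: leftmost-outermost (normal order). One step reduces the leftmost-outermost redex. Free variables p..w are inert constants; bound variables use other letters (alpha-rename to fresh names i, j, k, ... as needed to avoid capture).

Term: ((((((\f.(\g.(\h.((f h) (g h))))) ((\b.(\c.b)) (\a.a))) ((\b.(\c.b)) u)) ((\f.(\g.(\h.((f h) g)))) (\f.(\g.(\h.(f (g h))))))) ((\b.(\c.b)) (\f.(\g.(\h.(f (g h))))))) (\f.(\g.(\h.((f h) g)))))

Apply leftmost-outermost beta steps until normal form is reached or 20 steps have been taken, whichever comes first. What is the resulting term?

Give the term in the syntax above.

Answer: ((u (\c.(\f.(\g.(\h.(f (g h))))))) (\f.(\g.(\h.((f h) g)))))

Derivation:
Step 0: ((((((\f.(\g.(\h.((f h) (g h))))) ((\b.(\c.b)) (\a.a))) ((\b.(\c.b)) u)) ((\f.(\g.(\h.((f h) g)))) (\f.(\g.(\h.(f (g h))))))) ((\b.(\c.b)) (\f.(\g.(\h.(f (g h))))))) (\f.(\g.(\h.((f h) g)))))
Step 1: (((((\g.(\h.((((\b.(\c.b)) (\a.a)) h) (g h)))) ((\b.(\c.b)) u)) ((\f.(\g.(\h.((f h) g)))) (\f.(\g.(\h.(f (g h))))))) ((\b.(\c.b)) (\f.(\g.(\h.(f (g h))))))) (\f.(\g.(\h.((f h) g)))))
Step 2: ((((\h.((((\b.(\c.b)) (\a.a)) h) (((\b.(\c.b)) u) h))) ((\f.(\g.(\h.((f h) g)))) (\f.(\g.(\h.(f (g h))))))) ((\b.(\c.b)) (\f.(\g.(\h.(f (g h))))))) (\f.(\g.(\h.((f h) g)))))
Step 3: ((((((\b.(\c.b)) (\a.a)) ((\f.(\g.(\h.((f h) g)))) (\f.(\g.(\h.(f (g h))))))) (((\b.(\c.b)) u) ((\f.(\g.(\h.((f h) g)))) (\f.(\g.(\h.(f (g h)))))))) ((\b.(\c.b)) (\f.(\g.(\h.(f (g h))))))) (\f.(\g.(\h.((f h) g)))))
Step 4: (((((\c.(\a.a)) ((\f.(\g.(\h.((f h) g)))) (\f.(\g.(\h.(f (g h))))))) (((\b.(\c.b)) u) ((\f.(\g.(\h.((f h) g)))) (\f.(\g.(\h.(f (g h)))))))) ((\b.(\c.b)) (\f.(\g.(\h.(f (g h))))))) (\f.(\g.(\h.((f h) g)))))
Step 5: ((((\a.a) (((\b.(\c.b)) u) ((\f.(\g.(\h.((f h) g)))) (\f.(\g.(\h.(f (g h)))))))) ((\b.(\c.b)) (\f.(\g.(\h.(f (g h))))))) (\f.(\g.(\h.((f h) g)))))
Step 6: (((((\b.(\c.b)) u) ((\f.(\g.(\h.((f h) g)))) (\f.(\g.(\h.(f (g h))))))) ((\b.(\c.b)) (\f.(\g.(\h.(f (g h))))))) (\f.(\g.(\h.((f h) g)))))
Step 7: ((((\c.u) ((\f.(\g.(\h.((f h) g)))) (\f.(\g.(\h.(f (g h))))))) ((\b.(\c.b)) (\f.(\g.(\h.(f (g h))))))) (\f.(\g.(\h.((f h) g)))))
Step 8: ((u ((\b.(\c.b)) (\f.(\g.(\h.(f (g h))))))) (\f.(\g.(\h.((f h) g)))))
Step 9: ((u (\c.(\f.(\g.(\h.(f (g h))))))) (\f.(\g.(\h.((f h) g)))))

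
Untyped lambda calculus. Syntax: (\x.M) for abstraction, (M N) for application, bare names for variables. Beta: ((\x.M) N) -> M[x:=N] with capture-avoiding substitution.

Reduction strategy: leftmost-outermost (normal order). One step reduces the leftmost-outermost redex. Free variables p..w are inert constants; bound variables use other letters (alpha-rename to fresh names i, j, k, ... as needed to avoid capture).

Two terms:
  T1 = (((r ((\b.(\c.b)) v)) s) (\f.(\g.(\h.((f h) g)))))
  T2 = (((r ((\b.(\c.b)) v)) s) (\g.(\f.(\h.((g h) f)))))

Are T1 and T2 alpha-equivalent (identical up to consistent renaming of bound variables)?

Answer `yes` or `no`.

Term 1: (((r ((\b.(\c.b)) v)) s) (\f.(\g.(\h.((f h) g)))))
Term 2: (((r ((\b.(\c.b)) v)) s) (\g.(\f.(\h.((g h) f)))))
Alpha-equivalence: compare structure up to binder renaming.
Result: True

Answer: yes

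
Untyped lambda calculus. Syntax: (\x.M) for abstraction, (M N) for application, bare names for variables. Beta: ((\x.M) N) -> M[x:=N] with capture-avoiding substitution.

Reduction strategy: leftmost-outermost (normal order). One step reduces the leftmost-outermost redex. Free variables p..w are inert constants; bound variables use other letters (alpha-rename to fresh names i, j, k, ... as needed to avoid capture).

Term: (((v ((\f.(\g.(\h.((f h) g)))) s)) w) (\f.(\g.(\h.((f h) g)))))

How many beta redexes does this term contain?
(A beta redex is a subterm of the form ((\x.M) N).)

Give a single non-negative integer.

Term: (((v ((\f.(\g.(\h.((f h) g)))) s)) w) (\f.(\g.(\h.((f h) g)))))
  Redex: ((\f.(\g.(\h.((f h) g)))) s)
Total redexes: 1

Answer: 1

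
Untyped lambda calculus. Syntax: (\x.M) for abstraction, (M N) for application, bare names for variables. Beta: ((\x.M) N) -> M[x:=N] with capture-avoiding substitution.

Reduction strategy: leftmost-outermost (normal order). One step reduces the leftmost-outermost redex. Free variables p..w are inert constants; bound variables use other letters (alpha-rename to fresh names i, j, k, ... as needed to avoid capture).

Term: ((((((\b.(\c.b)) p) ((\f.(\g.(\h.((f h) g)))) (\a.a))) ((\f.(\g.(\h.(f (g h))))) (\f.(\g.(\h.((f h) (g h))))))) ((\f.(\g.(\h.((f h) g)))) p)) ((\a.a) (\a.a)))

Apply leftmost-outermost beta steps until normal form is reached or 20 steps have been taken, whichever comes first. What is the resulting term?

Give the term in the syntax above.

Step 0: ((((((\b.(\c.b)) p) ((\f.(\g.(\h.((f h) g)))) (\a.a))) ((\f.(\g.(\h.(f (g h))))) (\f.(\g.(\h.((f h) (g h))))))) ((\f.(\g.(\h.((f h) g)))) p)) ((\a.a) (\a.a)))
Step 1: (((((\c.p) ((\f.(\g.(\h.((f h) g)))) (\a.a))) ((\f.(\g.(\h.(f (g h))))) (\f.(\g.(\h.((f h) (g h))))))) ((\f.(\g.(\h.((f h) g)))) p)) ((\a.a) (\a.a)))
Step 2: (((p ((\f.(\g.(\h.(f (g h))))) (\f.(\g.(\h.((f h) (g h))))))) ((\f.(\g.(\h.((f h) g)))) p)) ((\a.a) (\a.a)))
Step 3: (((p (\g.(\h.((\f.(\g.(\h.((f h) (g h))))) (g h))))) ((\f.(\g.(\h.((f h) g)))) p)) ((\a.a) (\a.a)))
Step 4: (((p (\g.(\h.(\i.(\j.(((g h) j) (i j))))))) ((\f.(\g.(\h.((f h) g)))) p)) ((\a.a) (\a.a)))
Step 5: (((p (\g.(\h.(\i.(\j.(((g h) j) (i j))))))) (\g.(\h.((p h) g)))) ((\a.a) (\a.a)))
Step 6: (((p (\g.(\h.(\i.(\j.(((g h) j) (i j))))))) (\g.(\h.((p h) g)))) (\a.a))

Answer: (((p (\g.(\h.(\i.(\j.(((g h) j) (i j))))))) (\g.(\h.((p h) g)))) (\a.a))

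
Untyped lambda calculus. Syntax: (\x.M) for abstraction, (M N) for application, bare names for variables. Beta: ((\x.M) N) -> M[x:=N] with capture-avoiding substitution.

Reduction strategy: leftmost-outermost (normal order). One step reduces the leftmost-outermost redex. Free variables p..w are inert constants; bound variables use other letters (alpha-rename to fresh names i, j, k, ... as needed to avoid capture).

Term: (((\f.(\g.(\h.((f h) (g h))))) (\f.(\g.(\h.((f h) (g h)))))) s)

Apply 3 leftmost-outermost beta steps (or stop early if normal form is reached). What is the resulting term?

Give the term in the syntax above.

Step 0: (((\f.(\g.(\h.((f h) (g h))))) (\f.(\g.(\h.((f h) (g h)))))) s)
Step 1: ((\g.(\h.(((\f.(\g.(\h.((f h) (g h))))) h) (g h)))) s)
Step 2: (\h.(((\f.(\g.(\h.((f h) (g h))))) h) (s h)))
Step 3: (\h.((\g.(\i.((h i) (g i)))) (s h)))

Answer: (\h.((\g.(\i.((h i) (g i)))) (s h)))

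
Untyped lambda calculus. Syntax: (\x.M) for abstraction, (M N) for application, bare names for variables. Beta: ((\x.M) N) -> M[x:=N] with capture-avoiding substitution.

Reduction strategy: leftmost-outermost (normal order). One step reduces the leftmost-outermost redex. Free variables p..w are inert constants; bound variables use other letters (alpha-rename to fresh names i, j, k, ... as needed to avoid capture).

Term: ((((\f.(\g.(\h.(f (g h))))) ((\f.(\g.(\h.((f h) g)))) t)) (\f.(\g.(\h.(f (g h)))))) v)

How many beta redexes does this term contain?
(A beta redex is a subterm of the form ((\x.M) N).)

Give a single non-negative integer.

Term: ((((\f.(\g.(\h.(f (g h))))) ((\f.(\g.(\h.((f h) g)))) t)) (\f.(\g.(\h.(f (g h)))))) v)
  Redex: ((\f.(\g.(\h.(f (g h))))) ((\f.(\g.(\h.((f h) g)))) t))
  Redex: ((\f.(\g.(\h.((f h) g)))) t)
Total redexes: 2

Answer: 2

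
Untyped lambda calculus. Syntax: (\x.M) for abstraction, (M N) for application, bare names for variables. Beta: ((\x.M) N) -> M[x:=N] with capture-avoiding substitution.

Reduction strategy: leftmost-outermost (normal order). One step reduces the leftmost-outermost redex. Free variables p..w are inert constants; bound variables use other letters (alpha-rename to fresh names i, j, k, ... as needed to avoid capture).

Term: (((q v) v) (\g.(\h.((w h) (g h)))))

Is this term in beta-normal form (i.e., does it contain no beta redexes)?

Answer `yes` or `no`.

Answer: yes

Derivation:
Term: (((q v) v) (\g.(\h.((w h) (g h)))))
No beta redexes found.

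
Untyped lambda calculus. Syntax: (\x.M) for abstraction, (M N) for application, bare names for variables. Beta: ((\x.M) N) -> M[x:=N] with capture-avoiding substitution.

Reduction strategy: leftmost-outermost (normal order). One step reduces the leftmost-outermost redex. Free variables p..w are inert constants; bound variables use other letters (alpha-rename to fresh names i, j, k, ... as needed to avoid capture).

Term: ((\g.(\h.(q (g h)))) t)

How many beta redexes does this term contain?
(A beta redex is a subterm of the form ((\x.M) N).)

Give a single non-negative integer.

Answer: 1

Derivation:
Term: ((\g.(\h.(q (g h)))) t)
  Redex: ((\g.(\h.(q (g h)))) t)
Total redexes: 1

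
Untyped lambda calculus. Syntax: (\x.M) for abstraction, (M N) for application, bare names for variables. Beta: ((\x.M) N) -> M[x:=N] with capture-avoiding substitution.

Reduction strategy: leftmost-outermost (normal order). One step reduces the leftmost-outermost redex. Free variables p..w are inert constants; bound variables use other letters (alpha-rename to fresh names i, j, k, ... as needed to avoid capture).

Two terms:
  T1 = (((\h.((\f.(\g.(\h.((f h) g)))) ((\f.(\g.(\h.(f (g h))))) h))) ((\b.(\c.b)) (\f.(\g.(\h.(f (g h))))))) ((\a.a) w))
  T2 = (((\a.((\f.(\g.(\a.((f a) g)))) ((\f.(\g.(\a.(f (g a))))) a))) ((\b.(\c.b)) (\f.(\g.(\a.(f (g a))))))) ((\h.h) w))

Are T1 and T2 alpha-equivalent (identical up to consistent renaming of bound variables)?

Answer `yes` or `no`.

Term 1: (((\h.((\f.(\g.(\h.((f h) g)))) ((\f.(\g.(\h.(f (g h))))) h))) ((\b.(\c.b)) (\f.(\g.(\h.(f (g h))))))) ((\a.a) w))
Term 2: (((\a.((\f.(\g.(\a.((f a) g)))) ((\f.(\g.(\a.(f (g a))))) a))) ((\b.(\c.b)) (\f.(\g.(\a.(f (g a))))))) ((\h.h) w))
Alpha-equivalence: compare structure up to binder renaming.
Result: True

Answer: yes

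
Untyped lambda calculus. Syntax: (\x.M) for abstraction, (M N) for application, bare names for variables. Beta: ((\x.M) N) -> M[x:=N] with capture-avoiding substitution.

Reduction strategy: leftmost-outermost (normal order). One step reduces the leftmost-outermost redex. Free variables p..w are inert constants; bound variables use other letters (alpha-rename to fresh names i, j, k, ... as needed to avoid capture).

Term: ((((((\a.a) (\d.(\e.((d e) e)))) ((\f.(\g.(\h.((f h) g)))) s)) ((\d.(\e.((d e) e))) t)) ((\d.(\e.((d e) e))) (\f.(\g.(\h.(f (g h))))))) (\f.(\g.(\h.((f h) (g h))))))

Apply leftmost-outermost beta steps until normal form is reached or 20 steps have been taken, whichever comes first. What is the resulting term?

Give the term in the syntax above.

Answer: ((((s (\e.((t e) e))) (\e.((t e) e))) (\e.(\h.(e (e h))))) (\f.(\g.(\h.((f h) (g h))))))

Derivation:
Step 0: ((((((\a.a) (\d.(\e.((d e) e)))) ((\f.(\g.(\h.((f h) g)))) s)) ((\d.(\e.((d e) e))) t)) ((\d.(\e.((d e) e))) (\f.(\g.(\h.(f (g h))))))) (\f.(\g.(\h.((f h) (g h))))))
Step 1: (((((\d.(\e.((d e) e))) ((\f.(\g.(\h.((f h) g)))) s)) ((\d.(\e.((d e) e))) t)) ((\d.(\e.((d e) e))) (\f.(\g.(\h.(f (g h))))))) (\f.(\g.(\h.((f h) (g h))))))
Step 2: ((((\e.((((\f.(\g.(\h.((f h) g)))) s) e) e)) ((\d.(\e.((d e) e))) t)) ((\d.(\e.((d e) e))) (\f.(\g.(\h.(f (g h))))))) (\f.(\g.(\h.((f h) (g h))))))
Step 3: ((((((\f.(\g.(\h.((f h) g)))) s) ((\d.(\e.((d e) e))) t)) ((\d.(\e.((d e) e))) t)) ((\d.(\e.((d e) e))) (\f.(\g.(\h.(f (g h))))))) (\f.(\g.(\h.((f h) (g h))))))
Step 4: (((((\g.(\h.((s h) g))) ((\d.(\e.((d e) e))) t)) ((\d.(\e.((d e) e))) t)) ((\d.(\e.((d e) e))) (\f.(\g.(\h.(f (g h))))))) (\f.(\g.(\h.((f h) (g h))))))
Step 5: ((((\h.((s h) ((\d.(\e.((d e) e))) t))) ((\d.(\e.((d e) e))) t)) ((\d.(\e.((d e) e))) (\f.(\g.(\h.(f (g h))))))) (\f.(\g.(\h.((f h) (g h))))))
Step 6: ((((s ((\d.(\e.((d e) e))) t)) ((\d.(\e.((d e) e))) t)) ((\d.(\e.((d e) e))) (\f.(\g.(\h.(f (g h))))))) (\f.(\g.(\h.((f h) (g h))))))
Step 7: ((((s (\e.((t e) e))) ((\d.(\e.((d e) e))) t)) ((\d.(\e.((d e) e))) (\f.(\g.(\h.(f (g h))))))) (\f.(\g.(\h.((f h) (g h))))))
Step 8: ((((s (\e.((t e) e))) (\e.((t e) e))) ((\d.(\e.((d e) e))) (\f.(\g.(\h.(f (g h))))))) (\f.(\g.(\h.((f h) (g h))))))
Step 9: ((((s (\e.((t e) e))) (\e.((t e) e))) (\e.(((\f.(\g.(\h.(f (g h))))) e) e))) (\f.(\g.(\h.((f h) (g h))))))
Step 10: ((((s (\e.((t e) e))) (\e.((t e) e))) (\e.((\g.(\h.(e (g h)))) e))) (\f.(\g.(\h.((f h) (g h))))))
Step 11: ((((s (\e.((t e) e))) (\e.((t e) e))) (\e.(\h.(e (e h))))) (\f.(\g.(\h.((f h) (g h))))))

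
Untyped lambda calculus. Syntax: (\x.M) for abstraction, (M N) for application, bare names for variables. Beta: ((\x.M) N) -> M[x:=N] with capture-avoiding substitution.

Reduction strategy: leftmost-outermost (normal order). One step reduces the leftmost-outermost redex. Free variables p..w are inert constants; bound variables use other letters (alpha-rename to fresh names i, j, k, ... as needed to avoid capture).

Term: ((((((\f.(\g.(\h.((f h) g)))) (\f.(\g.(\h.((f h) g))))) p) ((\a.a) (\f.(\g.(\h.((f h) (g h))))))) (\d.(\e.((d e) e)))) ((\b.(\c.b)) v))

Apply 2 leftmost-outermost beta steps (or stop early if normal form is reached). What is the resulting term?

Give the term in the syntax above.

Step 0: ((((((\f.(\g.(\h.((f h) g)))) (\f.(\g.(\h.((f h) g))))) p) ((\a.a) (\f.(\g.(\h.((f h) (g h))))))) (\d.(\e.((d e) e)))) ((\b.(\c.b)) v))
Step 1: (((((\g.(\h.(((\f.(\g.(\h.((f h) g)))) h) g))) p) ((\a.a) (\f.(\g.(\h.((f h) (g h))))))) (\d.(\e.((d e) e)))) ((\b.(\c.b)) v))
Step 2: ((((\h.(((\f.(\g.(\h.((f h) g)))) h) p)) ((\a.a) (\f.(\g.(\h.((f h) (g h))))))) (\d.(\e.((d e) e)))) ((\b.(\c.b)) v))

Answer: ((((\h.(((\f.(\g.(\h.((f h) g)))) h) p)) ((\a.a) (\f.(\g.(\h.((f h) (g h))))))) (\d.(\e.((d e) e)))) ((\b.(\c.b)) v))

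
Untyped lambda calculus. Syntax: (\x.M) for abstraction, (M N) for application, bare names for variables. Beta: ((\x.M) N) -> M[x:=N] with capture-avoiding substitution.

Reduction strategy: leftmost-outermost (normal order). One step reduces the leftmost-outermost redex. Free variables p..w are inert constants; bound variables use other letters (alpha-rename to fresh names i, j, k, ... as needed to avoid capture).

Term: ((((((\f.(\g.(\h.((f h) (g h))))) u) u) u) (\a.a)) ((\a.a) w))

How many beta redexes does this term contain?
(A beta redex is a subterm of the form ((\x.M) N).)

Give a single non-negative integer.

Answer: 2

Derivation:
Term: ((((((\f.(\g.(\h.((f h) (g h))))) u) u) u) (\a.a)) ((\a.a) w))
  Redex: ((\f.(\g.(\h.((f h) (g h))))) u)
  Redex: ((\a.a) w)
Total redexes: 2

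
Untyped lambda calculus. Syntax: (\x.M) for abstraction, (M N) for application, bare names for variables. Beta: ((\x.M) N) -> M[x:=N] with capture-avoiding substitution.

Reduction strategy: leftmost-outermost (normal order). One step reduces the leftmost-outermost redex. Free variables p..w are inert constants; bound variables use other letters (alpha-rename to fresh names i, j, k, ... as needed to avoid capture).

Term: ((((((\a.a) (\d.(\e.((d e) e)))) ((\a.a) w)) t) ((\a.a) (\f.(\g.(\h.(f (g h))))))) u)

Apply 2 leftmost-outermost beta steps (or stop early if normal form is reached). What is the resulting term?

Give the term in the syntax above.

Answer: ((((\e.((((\a.a) w) e) e)) t) ((\a.a) (\f.(\g.(\h.(f (g h))))))) u)

Derivation:
Step 0: ((((((\a.a) (\d.(\e.((d e) e)))) ((\a.a) w)) t) ((\a.a) (\f.(\g.(\h.(f (g h))))))) u)
Step 1: (((((\d.(\e.((d e) e))) ((\a.a) w)) t) ((\a.a) (\f.(\g.(\h.(f (g h))))))) u)
Step 2: ((((\e.((((\a.a) w) e) e)) t) ((\a.a) (\f.(\g.(\h.(f (g h))))))) u)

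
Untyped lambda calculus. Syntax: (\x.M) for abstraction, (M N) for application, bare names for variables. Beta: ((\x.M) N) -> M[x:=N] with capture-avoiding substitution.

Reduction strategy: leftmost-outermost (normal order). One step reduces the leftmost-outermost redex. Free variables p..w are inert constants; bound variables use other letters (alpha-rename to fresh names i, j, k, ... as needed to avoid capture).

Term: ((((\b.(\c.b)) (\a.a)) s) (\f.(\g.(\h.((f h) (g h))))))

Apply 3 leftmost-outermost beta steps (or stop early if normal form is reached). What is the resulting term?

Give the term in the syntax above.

Answer: (\f.(\g.(\h.((f h) (g h)))))

Derivation:
Step 0: ((((\b.(\c.b)) (\a.a)) s) (\f.(\g.(\h.((f h) (g h))))))
Step 1: (((\c.(\a.a)) s) (\f.(\g.(\h.((f h) (g h))))))
Step 2: ((\a.a) (\f.(\g.(\h.((f h) (g h))))))
Step 3: (\f.(\g.(\h.((f h) (g h)))))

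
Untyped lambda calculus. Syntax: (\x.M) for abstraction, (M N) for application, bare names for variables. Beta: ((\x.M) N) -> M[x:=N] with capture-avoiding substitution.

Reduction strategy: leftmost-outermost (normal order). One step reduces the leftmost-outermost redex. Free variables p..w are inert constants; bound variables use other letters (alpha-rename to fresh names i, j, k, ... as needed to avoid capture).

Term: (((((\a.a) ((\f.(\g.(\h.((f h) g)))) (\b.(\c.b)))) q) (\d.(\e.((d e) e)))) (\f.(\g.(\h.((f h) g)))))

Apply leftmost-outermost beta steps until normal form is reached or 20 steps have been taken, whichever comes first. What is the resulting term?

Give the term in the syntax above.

Answer: (\e.(\h.((e h) e)))

Derivation:
Step 0: (((((\a.a) ((\f.(\g.(\h.((f h) g)))) (\b.(\c.b)))) q) (\d.(\e.((d e) e)))) (\f.(\g.(\h.((f h) g)))))
Step 1: (((((\f.(\g.(\h.((f h) g)))) (\b.(\c.b))) q) (\d.(\e.((d e) e)))) (\f.(\g.(\h.((f h) g)))))
Step 2: ((((\g.(\h.(((\b.(\c.b)) h) g))) q) (\d.(\e.((d e) e)))) (\f.(\g.(\h.((f h) g)))))
Step 3: (((\h.(((\b.(\c.b)) h) q)) (\d.(\e.((d e) e)))) (\f.(\g.(\h.((f h) g)))))
Step 4: ((((\b.(\c.b)) (\d.(\e.((d e) e)))) q) (\f.(\g.(\h.((f h) g)))))
Step 5: (((\c.(\d.(\e.((d e) e)))) q) (\f.(\g.(\h.((f h) g)))))
Step 6: ((\d.(\e.((d e) e))) (\f.(\g.(\h.((f h) g)))))
Step 7: (\e.(((\f.(\g.(\h.((f h) g)))) e) e))
Step 8: (\e.((\g.(\h.((e h) g))) e))
Step 9: (\e.(\h.((e h) e)))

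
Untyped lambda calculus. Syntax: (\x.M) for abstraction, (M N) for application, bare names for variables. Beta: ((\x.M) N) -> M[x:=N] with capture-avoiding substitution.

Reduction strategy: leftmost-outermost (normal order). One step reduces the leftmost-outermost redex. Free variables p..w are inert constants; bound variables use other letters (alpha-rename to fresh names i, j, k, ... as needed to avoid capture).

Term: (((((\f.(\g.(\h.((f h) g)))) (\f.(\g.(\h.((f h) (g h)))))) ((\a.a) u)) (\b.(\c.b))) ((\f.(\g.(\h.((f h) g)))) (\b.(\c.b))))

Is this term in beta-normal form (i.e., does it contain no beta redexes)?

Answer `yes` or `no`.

Answer: no

Derivation:
Term: (((((\f.(\g.(\h.((f h) g)))) (\f.(\g.(\h.((f h) (g h)))))) ((\a.a) u)) (\b.(\c.b))) ((\f.(\g.(\h.((f h) g)))) (\b.(\c.b))))
Found 3 beta redex(es).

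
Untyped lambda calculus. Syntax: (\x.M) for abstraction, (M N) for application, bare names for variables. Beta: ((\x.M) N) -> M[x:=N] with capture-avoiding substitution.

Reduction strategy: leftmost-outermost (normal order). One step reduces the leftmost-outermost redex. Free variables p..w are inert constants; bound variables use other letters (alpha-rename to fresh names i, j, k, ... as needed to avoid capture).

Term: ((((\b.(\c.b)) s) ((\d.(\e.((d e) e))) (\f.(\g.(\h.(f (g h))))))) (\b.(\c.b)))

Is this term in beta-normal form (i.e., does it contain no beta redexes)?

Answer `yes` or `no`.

Term: ((((\b.(\c.b)) s) ((\d.(\e.((d e) e))) (\f.(\g.(\h.(f (g h))))))) (\b.(\c.b)))
Found 2 beta redex(es).

Answer: no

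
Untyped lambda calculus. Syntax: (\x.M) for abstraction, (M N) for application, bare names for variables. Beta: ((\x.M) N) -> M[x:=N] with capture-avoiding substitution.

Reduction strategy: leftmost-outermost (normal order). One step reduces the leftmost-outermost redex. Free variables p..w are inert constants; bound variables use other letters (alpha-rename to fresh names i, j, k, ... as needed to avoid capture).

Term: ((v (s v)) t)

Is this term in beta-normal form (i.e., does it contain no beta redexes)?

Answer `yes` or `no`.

Answer: yes

Derivation:
Term: ((v (s v)) t)
No beta redexes found.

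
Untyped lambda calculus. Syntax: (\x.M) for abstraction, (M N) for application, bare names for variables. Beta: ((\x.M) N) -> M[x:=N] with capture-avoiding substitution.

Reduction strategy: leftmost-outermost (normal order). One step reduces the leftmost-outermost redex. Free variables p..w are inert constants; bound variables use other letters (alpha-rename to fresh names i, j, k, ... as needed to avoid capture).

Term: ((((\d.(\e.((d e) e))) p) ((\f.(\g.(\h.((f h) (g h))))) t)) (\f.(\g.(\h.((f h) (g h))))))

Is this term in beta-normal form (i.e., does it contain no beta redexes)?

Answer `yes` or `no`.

Term: ((((\d.(\e.((d e) e))) p) ((\f.(\g.(\h.((f h) (g h))))) t)) (\f.(\g.(\h.((f h) (g h))))))
Found 2 beta redex(es).

Answer: no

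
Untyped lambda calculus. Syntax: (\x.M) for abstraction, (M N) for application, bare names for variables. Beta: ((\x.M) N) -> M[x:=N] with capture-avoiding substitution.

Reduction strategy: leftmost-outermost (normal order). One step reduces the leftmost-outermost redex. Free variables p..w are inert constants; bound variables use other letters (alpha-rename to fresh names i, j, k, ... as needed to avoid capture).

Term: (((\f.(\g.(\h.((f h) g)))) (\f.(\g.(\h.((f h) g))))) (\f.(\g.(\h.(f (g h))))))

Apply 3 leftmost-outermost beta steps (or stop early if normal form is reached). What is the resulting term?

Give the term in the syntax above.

Answer: (\h.((\g.(\i.((h i) g))) (\f.(\g.(\h.(f (g h)))))))

Derivation:
Step 0: (((\f.(\g.(\h.((f h) g)))) (\f.(\g.(\h.((f h) g))))) (\f.(\g.(\h.(f (g h))))))
Step 1: ((\g.(\h.(((\f.(\g.(\h.((f h) g)))) h) g))) (\f.(\g.(\h.(f (g h))))))
Step 2: (\h.(((\f.(\g.(\h.((f h) g)))) h) (\f.(\g.(\h.(f (g h)))))))
Step 3: (\h.((\g.(\i.((h i) g))) (\f.(\g.(\h.(f (g h)))))))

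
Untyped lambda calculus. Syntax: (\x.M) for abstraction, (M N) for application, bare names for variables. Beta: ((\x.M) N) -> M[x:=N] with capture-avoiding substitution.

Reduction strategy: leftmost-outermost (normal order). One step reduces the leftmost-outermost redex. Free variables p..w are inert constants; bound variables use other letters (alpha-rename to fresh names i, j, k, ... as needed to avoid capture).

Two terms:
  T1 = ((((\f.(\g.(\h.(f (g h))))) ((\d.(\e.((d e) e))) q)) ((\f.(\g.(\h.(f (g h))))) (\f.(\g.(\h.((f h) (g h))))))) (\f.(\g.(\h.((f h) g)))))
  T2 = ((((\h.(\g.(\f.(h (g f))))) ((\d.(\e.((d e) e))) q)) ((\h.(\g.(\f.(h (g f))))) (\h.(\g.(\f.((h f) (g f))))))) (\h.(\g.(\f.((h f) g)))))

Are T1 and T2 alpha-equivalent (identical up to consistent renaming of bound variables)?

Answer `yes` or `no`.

Term 1: ((((\f.(\g.(\h.(f (g h))))) ((\d.(\e.((d e) e))) q)) ((\f.(\g.(\h.(f (g h))))) (\f.(\g.(\h.((f h) (g h))))))) (\f.(\g.(\h.((f h) g)))))
Term 2: ((((\h.(\g.(\f.(h (g f))))) ((\d.(\e.((d e) e))) q)) ((\h.(\g.(\f.(h (g f))))) (\h.(\g.(\f.((h f) (g f))))))) (\h.(\g.(\f.((h f) g)))))
Alpha-equivalence: compare structure up to binder renaming.
Result: True

Answer: yes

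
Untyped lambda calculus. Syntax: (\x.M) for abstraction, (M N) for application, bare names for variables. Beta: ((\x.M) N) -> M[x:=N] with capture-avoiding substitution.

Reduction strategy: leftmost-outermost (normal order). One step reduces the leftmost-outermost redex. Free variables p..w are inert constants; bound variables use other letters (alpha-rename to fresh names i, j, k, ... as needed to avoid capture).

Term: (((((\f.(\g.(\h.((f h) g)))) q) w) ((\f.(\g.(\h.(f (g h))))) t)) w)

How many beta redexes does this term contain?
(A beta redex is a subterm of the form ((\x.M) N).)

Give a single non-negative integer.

Answer: 2

Derivation:
Term: (((((\f.(\g.(\h.((f h) g)))) q) w) ((\f.(\g.(\h.(f (g h))))) t)) w)
  Redex: ((\f.(\g.(\h.((f h) g)))) q)
  Redex: ((\f.(\g.(\h.(f (g h))))) t)
Total redexes: 2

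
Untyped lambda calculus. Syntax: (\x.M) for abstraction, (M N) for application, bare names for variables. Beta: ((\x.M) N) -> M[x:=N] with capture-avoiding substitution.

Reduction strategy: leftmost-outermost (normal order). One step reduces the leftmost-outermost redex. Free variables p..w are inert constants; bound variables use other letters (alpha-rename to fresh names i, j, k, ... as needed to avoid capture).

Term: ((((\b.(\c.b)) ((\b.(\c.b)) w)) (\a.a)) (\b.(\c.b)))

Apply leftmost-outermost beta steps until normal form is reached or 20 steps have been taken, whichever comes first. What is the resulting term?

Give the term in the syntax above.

Step 0: ((((\b.(\c.b)) ((\b.(\c.b)) w)) (\a.a)) (\b.(\c.b)))
Step 1: (((\c.((\b.(\c.b)) w)) (\a.a)) (\b.(\c.b)))
Step 2: (((\b.(\c.b)) w) (\b.(\c.b)))
Step 3: ((\c.w) (\b.(\c.b)))
Step 4: w

Answer: w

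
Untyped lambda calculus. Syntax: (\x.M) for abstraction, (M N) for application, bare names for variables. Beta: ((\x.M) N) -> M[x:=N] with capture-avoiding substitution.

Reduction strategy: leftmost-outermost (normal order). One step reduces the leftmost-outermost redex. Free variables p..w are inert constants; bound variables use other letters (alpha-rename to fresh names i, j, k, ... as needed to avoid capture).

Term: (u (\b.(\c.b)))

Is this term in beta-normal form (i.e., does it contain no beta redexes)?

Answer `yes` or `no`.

Term: (u (\b.(\c.b)))
No beta redexes found.

Answer: yes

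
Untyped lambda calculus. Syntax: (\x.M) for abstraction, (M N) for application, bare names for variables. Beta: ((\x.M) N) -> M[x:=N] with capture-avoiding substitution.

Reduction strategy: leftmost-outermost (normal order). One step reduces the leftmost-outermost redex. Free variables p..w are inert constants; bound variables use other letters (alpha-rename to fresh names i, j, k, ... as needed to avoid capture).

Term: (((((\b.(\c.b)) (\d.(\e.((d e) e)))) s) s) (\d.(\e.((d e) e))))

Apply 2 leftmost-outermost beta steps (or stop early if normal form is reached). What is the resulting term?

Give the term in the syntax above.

Answer: (((\d.(\e.((d e) e))) s) (\d.(\e.((d e) e))))

Derivation:
Step 0: (((((\b.(\c.b)) (\d.(\e.((d e) e)))) s) s) (\d.(\e.((d e) e))))
Step 1: ((((\c.(\d.(\e.((d e) e)))) s) s) (\d.(\e.((d e) e))))
Step 2: (((\d.(\e.((d e) e))) s) (\d.(\e.((d e) e))))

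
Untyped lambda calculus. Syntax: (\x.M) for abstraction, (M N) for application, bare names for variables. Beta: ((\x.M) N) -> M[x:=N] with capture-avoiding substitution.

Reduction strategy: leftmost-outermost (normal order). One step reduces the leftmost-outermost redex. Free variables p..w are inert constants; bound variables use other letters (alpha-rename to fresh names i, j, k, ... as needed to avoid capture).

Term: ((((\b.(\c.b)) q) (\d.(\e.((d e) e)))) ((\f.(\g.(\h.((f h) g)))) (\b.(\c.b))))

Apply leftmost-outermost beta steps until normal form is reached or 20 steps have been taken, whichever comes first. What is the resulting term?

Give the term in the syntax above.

Step 0: ((((\b.(\c.b)) q) (\d.(\e.((d e) e)))) ((\f.(\g.(\h.((f h) g)))) (\b.(\c.b))))
Step 1: (((\c.q) (\d.(\e.((d e) e)))) ((\f.(\g.(\h.((f h) g)))) (\b.(\c.b))))
Step 2: (q ((\f.(\g.(\h.((f h) g)))) (\b.(\c.b))))
Step 3: (q (\g.(\h.(((\b.(\c.b)) h) g))))
Step 4: (q (\g.(\h.((\c.h) g))))
Step 5: (q (\g.(\h.h)))

Answer: (q (\g.(\h.h)))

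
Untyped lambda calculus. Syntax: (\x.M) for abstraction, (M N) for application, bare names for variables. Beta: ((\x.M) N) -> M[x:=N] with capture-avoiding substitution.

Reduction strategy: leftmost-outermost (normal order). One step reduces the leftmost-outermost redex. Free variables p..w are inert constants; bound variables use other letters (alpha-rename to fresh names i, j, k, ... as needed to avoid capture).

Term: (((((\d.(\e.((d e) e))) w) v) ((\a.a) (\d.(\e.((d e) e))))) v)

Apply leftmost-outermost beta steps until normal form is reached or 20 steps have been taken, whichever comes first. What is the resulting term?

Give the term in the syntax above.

Answer: ((((w v) v) (\d.(\e.((d e) e)))) v)

Derivation:
Step 0: (((((\d.(\e.((d e) e))) w) v) ((\a.a) (\d.(\e.((d e) e))))) v)
Step 1: ((((\e.((w e) e)) v) ((\a.a) (\d.(\e.((d e) e))))) v)
Step 2: ((((w v) v) ((\a.a) (\d.(\e.((d e) e))))) v)
Step 3: ((((w v) v) (\d.(\e.((d e) e)))) v)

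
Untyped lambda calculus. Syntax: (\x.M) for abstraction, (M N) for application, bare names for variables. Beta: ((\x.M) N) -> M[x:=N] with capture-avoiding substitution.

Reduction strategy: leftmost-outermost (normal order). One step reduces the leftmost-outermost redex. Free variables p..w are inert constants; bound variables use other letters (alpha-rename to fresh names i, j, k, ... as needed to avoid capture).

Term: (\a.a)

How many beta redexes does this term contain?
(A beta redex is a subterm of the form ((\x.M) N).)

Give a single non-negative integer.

Term: (\a.a)
  (no redexes)
Total redexes: 0

Answer: 0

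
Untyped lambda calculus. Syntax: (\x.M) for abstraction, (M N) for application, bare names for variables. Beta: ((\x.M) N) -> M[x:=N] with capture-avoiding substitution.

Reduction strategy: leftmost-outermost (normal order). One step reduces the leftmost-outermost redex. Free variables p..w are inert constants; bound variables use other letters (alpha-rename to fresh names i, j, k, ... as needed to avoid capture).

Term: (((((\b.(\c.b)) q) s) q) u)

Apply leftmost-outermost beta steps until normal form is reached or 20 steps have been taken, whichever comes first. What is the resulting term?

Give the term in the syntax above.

Step 0: (((((\b.(\c.b)) q) s) q) u)
Step 1: ((((\c.q) s) q) u)
Step 2: ((q q) u)

Answer: ((q q) u)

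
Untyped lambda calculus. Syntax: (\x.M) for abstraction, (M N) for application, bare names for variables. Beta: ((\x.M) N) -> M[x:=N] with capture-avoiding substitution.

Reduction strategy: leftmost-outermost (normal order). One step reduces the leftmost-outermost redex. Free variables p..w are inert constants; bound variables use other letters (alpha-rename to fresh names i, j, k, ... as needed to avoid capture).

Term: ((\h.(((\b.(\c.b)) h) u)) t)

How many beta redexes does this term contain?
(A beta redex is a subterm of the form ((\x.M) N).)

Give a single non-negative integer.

Answer: 2

Derivation:
Term: ((\h.(((\b.(\c.b)) h) u)) t)
  Redex: ((\h.(((\b.(\c.b)) h) u)) t)
  Redex: ((\b.(\c.b)) h)
Total redexes: 2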